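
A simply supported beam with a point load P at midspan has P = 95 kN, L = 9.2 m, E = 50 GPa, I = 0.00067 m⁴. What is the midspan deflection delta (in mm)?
Model: a simply supported beam with a point load P at midspan, so delta = (P·L^3) / (48·E·I).
Convert to SI units:
  P = 95 kN = 95000 N
  E = 50 GPa = 5 × 10¹⁰ Pa
Substitute:
  delta = (95000 × 9.2^3) / (48 × (5 × 10¹⁰) × 0.00067)
  delta = 0.046 m
Convert: delta = 0.046 m = 46 mm
Final answer: delta = 46 mm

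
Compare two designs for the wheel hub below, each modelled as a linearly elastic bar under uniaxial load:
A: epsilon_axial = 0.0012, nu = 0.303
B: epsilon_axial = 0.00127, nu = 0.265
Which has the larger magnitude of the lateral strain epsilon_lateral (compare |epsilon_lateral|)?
Model: a linearly elastic bar under uniaxial load, so epsilon_lateral = -nu·epsilon_axial (SI units).
  A: epsilon_lateral = -(0.303 × 0.0012) = -0.0003636
  B: epsilon_lateral = -(0.265 × 0.00127) = -0.0003366
|epsilon_lateral|: A = 0.0003636, B = 0.0003366, so A is larger in magnitude.
Final answer: A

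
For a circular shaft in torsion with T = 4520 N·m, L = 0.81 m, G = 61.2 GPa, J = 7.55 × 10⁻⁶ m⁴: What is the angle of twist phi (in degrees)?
Model: a circular shaft in torsion, so phi = (T·L) / (G·J).
Convert to SI units:
  G = 61.2 GPa = 6.12 × 10¹⁰ Pa
Substitute:
  phi = (4520 × 0.81) / ((6.12 × 10¹⁰) × (7.55 × 10⁻⁶))
  phi = 0.007924 rad
Convert to degrees: phi = 0.007924 × 180/π = 0.454°
Final answer: phi = 0.454°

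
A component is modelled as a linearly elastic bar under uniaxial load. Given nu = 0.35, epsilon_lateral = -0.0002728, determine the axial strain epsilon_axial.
Model: a linearly elastic bar under uniaxial load, so epsilon_lateral = -nu·epsilon_axial.
Solve for epsilon_axial: epsilon_axial = -epsilon_lateral / nu.
Substitute:
  epsilon_axial = -(-0.0002728) / 0.35
  epsilon_axial = 0.0007794
Final answer: epsilon_axial = 0.0007794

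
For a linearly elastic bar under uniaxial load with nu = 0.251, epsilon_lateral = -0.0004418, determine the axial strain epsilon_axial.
Model: a linearly elastic bar under uniaxial load, so epsilon_lateral = -nu·epsilon_axial.
Solve for epsilon_axial: epsilon_axial = -epsilon_lateral / nu.
Substitute:
  epsilon_axial = -(-0.0004418) / 0.251
  epsilon_axial = 0.00176
Final answer: epsilon_axial = 0.00176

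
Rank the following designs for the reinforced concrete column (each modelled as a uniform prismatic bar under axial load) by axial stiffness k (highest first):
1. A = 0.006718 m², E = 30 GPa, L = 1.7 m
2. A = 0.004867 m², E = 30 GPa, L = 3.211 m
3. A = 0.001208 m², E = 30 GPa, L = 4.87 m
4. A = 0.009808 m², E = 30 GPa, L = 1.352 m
Model: a uniform prismatic bar under axial load, so k = (A·E) / L (SI units).
  Case 1: k = (0.006718 × (3 × 10¹⁰)) / 1.7 = 1.186 × 10⁸ N/m = 118.6 MN/m
  Case 2: k = (0.004867 × (3 × 10¹⁰)) / 3.211 = 4.547 × 10⁷ N/m = 45.47 MN/m
  Case 3: k = (0.001208 × (3 × 10¹⁰)) / 4.87 = 7.441 × 10⁶ N/m = 7.441 MN/m
  Case 4: k = (0.009808 × (3 × 10¹⁰)) / 1.352 = 2.176 × 10⁸ N/m = 217.6 MN/m
Ordering: 217.6 MN/m (case 4) > 118.6 MN/m (case 1) > 45.47 MN/m (case 2) > 7.441 MN/m (case 3)
Final answer: 4, 1, 2, 3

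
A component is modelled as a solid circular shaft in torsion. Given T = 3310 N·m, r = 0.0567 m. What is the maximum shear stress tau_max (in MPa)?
Model: a solid circular shaft in torsion, so tau_max = (2·T) / (π·r^3).
Substitute:
  tau_max = (2 × 3310) / (π × 0.0567^3)
  tau_max = 1.156 × 10⁷ Pa
Convert: tau_max = 1.156 × 10⁷ Pa = 11.56 MPa
Final answer: tau_max = 11.56 MPa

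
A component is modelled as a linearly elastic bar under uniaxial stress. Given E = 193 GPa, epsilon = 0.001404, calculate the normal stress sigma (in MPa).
Model: a linearly elastic bar under uniaxial stress, so epsilon = sigma / E.
Solve for sigma: sigma = epsilon·E.
Convert to SI units:
  E = 193 GPa = 1.93 × 10¹¹ Pa
Substitute:
  sigma = 0.001404 × (1.93 × 10¹¹)
  sigma = 2.71 × 10⁸ Pa
Convert: sigma = 2.71 × 10⁸ Pa = 271 MPa
Final answer: sigma = 271 MPa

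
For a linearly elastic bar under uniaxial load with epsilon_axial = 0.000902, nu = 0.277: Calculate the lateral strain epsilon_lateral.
Model: a linearly elastic bar under uniaxial load, so epsilon_lateral = -nu·epsilon_axial.
Substitute:
  epsilon_lateral = -(0.277 × 0.000902)
  epsilon_lateral = -0.0002499
Final answer: epsilon_lateral = -0.0002499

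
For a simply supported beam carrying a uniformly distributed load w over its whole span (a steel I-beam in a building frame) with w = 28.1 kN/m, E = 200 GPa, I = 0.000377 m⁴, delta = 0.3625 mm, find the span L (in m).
Model: a simply supported beam carrying a uniformly distributed load w over its whole span, so delta = (5·w·L^4) / (384·E·I).
Solve for L: L = ((384·delta·E·I) / (5·w))^(1/4).
Convert to SI units:
  w = 28.1 kN/m = 28100 N/m
  E = 200 GPa = 2 × 10¹¹ Pa
  delta = 0.3625 mm = 0.0003625 m
Substitute:
  L = ((384 × 0.0003625 × (2 × 10¹¹) × 0.000377) / (5 × 28100))^(1/4)
  L = 2.94 m
Final answer: L = 2.94 m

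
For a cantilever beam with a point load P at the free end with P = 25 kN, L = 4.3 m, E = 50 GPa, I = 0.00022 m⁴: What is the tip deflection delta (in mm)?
Model: a cantilever beam with a point load P at the free end, so delta = (P·L^3) / (3·E·I).
Convert to SI units:
  P = 25 kN = 25000 N
  E = 50 GPa = 5 × 10¹⁰ Pa
Substitute:
  delta = (25000 × 4.3^3) / (3 × (5 × 10¹⁰) × 0.00022)
  delta = 0.06023 m
Convert: delta = 0.06023 m = 60.23 mm
Final answer: delta = 60.23 mm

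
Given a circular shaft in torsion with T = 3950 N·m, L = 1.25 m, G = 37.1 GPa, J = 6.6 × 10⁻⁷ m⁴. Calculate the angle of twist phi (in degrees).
Model: a circular shaft in torsion, so phi = (T·L) / (G·J).
Convert to SI units:
  G = 37.1 GPa = 3.71 × 10¹⁰ Pa
Substitute:
  phi = (3950 × 1.25) / ((3.71 × 10¹⁰) × (6.6 × 10⁻⁷))
  phi = 0.2016 rad
Convert to degrees: phi = 0.2016 × 180/π = 11.55°
Final answer: phi = 11.55°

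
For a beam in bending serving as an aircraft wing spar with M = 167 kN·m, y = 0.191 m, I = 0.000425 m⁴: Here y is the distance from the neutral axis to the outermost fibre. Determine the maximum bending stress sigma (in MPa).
Model: a beam in bending, so sigma = (M·y) / I.
Convert to SI units:
  M = 167 kN·m = 167000 N·m
Substitute:
  sigma = (167000 × 0.191) / 0.000425
  sigma = 7.505 × 10⁷ Pa
Convert: sigma = 7.505 × 10⁷ Pa = 75.05 MPa
Final answer: sigma = 75.05 MPa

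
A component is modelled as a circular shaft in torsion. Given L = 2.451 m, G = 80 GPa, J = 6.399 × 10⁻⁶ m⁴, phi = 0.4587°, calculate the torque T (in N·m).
Model: a circular shaft in torsion, so phi = (T·L) / (G·J).
Solve for T: T = (phi·G·J) / L.
Convert to SI units:
  G = 80 GPa = 8 × 10¹⁰ Pa
  phi = 0.4587° = 0.008006 rad
Substitute:
  T = (0.008006 × (8 × 10¹⁰) × (6.399 × 10⁻⁶)) / 2.451
  T = 1672 N·m
Final answer: T = 1672 N·m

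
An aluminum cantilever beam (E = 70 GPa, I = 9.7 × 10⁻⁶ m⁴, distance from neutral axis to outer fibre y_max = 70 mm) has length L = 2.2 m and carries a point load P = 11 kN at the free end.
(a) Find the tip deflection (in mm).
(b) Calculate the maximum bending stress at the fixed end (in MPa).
(a) Tip deflection of a cantilever with an end point load: δ = P·L^3 / (3·E·I). Convert P = 11 kN = 11000 N, E = 70 GPa = 7 × 10¹⁰ Pa.
  δ = (11000 × 2.2^3) / (3 × (7 × 10¹⁰) × (9.7 × 10⁻⁶)) = 0.0575 m = 57.5 mm
(b) Maximum bending moment at the fixed end: M = P·L = 11000 × 2.2 = 24200 N·m. Convert y_max = 70 mm = 0.07 m.
  σ = M·y_max / I = (24200 × 0.07) / (9.7 × 10⁻⁶) = 1.746 × 10⁸ Pa = 174.6 MPa
Final answer: (a) δ = 57.5 mm, (b) σ = 174.6 MPa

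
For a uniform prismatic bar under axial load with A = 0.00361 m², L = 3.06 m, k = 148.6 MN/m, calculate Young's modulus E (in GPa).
Model: a uniform prismatic bar under axial load, so k = (A·E) / L.
Solve for E: E = (k·L) / A.
Convert to SI units:
  k = 148.6 MN/m = 1.486 × 10⁸ N/m
Substitute:
  E = ((1.486 × 10⁸) × 3.06) / 0.00361
  E = 1.26 × 10¹¹ Pa
Convert: E = 1.26 × 10¹¹ Pa = 126 GPa
Final answer: E = 126 GPa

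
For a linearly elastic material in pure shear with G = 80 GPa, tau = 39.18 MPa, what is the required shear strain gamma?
Model: a linearly elastic material in pure shear, so tau = G·gamma.
Solve for gamma: gamma = tau / G.
Convert to SI units:
  G = 80 GPa = 8 × 10¹⁰ Pa
  tau = 39.18 MPa = 3.918 × 10⁷ Pa
Substitute:
  gamma = (3.918 × 10⁷) / (8 × 10¹⁰)
  gamma = 0.0004897
Final answer: gamma = 0.0004897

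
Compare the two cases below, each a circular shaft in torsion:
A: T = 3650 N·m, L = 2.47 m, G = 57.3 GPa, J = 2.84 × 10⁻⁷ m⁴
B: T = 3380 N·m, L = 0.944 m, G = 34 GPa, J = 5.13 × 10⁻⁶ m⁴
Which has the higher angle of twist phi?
Model: a circular shaft in torsion, so phi = (T·L) / (G·J) (SI units).
  A: phi = (3650 × 2.47) / ((5.73 × 10¹⁰) × (2.84 × 10⁻⁷)) = 0.554 rad = 31.74°
  B: phi = (3380 × 0.944) / ((3.4 × 10¹⁰) × (5.13 × 10⁻⁶)) = 0.01829 rad = 1.048°
31.74° > 1.048°, so A is larger.
Final answer: A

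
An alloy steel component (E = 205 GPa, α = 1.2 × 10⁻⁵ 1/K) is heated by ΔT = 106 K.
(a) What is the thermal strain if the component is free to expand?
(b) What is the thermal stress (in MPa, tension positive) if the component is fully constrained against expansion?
(a) Free thermal strain ε_th = α·ΔT = (1.2 × 10⁻⁵) × 106 = 0.001272
(b) Fully constrained, the expansion is suppressed, so σ = -E·α·ΔT. Convert E = 205 GPa = 2.05 × 10¹¹ Pa.
  σ = -(2.05 × 10¹¹) × (1.2 × 10⁻⁵) × 106 = -2.608 × 10⁸ Pa = -260.8 MPa (compressive)
Final answer: (a) ε_th = 0.001272, (b) σ = -260.8 MPa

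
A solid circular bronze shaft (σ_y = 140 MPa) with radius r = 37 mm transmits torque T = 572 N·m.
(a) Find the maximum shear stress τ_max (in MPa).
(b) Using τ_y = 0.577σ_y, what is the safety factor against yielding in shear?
(a) For a solid circular shaft, τ_max = T·r/J with J = π·r^4/2, i.e. τ_max = 2·T / (π·r^3). Convert r = 37 mm = 0.037 m.
  τ_max = (2 × 572) / (π × 0.037^3) = 7.189 × 10⁶ Pa = 7.189 MPa
(b) τ_y = 0.577 × 140 = 80.78 MPa
  SF = τ_y/τ_max = 80.78 / 7.189 = 11.24
Final answer: (a) τ_max = 7.189 MPa, (b) SF = 11.24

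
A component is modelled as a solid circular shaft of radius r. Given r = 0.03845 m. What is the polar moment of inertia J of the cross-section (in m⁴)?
Model: a solid circular shaft of radius r, so J = (π·r^4) / 2.
Substitute:
  J = (π × 0.03845^4) / 2
  J = 3.433 × 10⁻⁶ m⁴
Final answer: J = 3.433 × 10⁻⁶ m⁴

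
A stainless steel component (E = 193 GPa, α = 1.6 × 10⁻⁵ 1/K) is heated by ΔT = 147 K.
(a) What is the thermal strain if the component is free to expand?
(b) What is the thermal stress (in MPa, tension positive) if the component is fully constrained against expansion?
(a) Free thermal strain ε_th = α·ΔT = (1.6 × 10⁻⁵) × 147 = 0.002352
(b) Fully constrained, the expansion is suppressed, so σ = -E·α·ΔT. Convert E = 193 GPa = 1.93 × 10¹¹ Pa.
  σ = -(1.93 × 10¹¹) × (1.6 × 10⁻⁵) × 147 = -4.539 × 10⁸ Pa = -453.9 MPa (compressive)
Final answer: (a) ε_th = 0.002352, (b) σ = -453.9 MPa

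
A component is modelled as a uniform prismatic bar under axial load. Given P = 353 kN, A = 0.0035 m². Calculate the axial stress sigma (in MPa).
Model: a uniform prismatic bar under axial load, so sigma = P / A.
Convert to SI units:
  P = 353 kN = 353000 N
Substitute:
  sigma = 353000 / 0.0035
  sigma = 1.009 × 10⁸ Pa
Convert: sigma = 1.009 × 10⁸ Pa = 100.9 MPa
Final answer: sigma = 100.9 MPa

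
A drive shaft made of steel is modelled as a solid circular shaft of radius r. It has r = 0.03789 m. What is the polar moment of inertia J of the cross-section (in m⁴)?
Model: a solid circular shaft of radius r, so J = (π·r^4) / 2.
Substitute:
  J = (π × 0.03789^4) / 2
  J = 3.238 × 10⁻⁶ m⁴
Final answer: J = 3.238 × 10⁻⁶ m⁴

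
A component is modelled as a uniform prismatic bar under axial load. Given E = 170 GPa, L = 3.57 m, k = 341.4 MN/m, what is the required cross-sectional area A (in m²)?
Model: a uniform prismatic bar under axial load, so k = (A·E) / L.
Solve for A: A = (k·L) / E.
Convert to SI units:
  E = 170 GPa = 1.7 × 10¹¹ Pa
  k = 341.4 MN/m = 3.414 × 10⁸ N/m
Substitute:
  A = ((3.414 × 10⁸) × 3.57) / (1.7 × 10¹¹)
  A = 0.007169 m²
Final answer: A = 0.007169 m²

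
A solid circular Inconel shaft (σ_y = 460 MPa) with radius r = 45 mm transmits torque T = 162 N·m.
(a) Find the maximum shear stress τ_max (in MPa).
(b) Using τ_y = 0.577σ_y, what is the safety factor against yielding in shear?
(a) For a solid circular shaft, τ_max = T·r/J with J = π·r^4/2, i.e. τ_max = 2·T / (π·r^3). Convert r = 45 mm = 0.045 m.
  τ_max = (2 × 162) / (π × 0.045^3) = 1.132 × 10⁶ Pa = 1.132 MPa
(b) τ_y = 0.577 × 460 = 265.42 MPa
  SF = τ_y/τ_max = 265.42 / 1.132 = 234.5
Final answer: (a) τ_max = 1.132 MPa, (b) SF = 234.5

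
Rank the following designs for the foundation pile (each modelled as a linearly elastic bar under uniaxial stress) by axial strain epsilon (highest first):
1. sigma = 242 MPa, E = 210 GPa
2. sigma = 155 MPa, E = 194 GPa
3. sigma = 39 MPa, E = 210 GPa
Model: a linearly elastic bar under uniaxial stress, so epsilon = sigma / E (SI units).
  Case 1: epsilon = (2.42 × 10⁸) / (2.1 × 10¹¹) = 0.001152
  Case 2: epsilon = (1.55 × 10⁸) / (1.94 × 10¹¹) = 0.000799
  Case 3: epsilon = (3.9 × 10⁷) / (2.1 × 10¹¹) = 0.0001857
Ordering: 0.001152 (case 1) > 0.000799 (case 2) > 0.0001857 (case 3)
Final answer: 1, 2, 3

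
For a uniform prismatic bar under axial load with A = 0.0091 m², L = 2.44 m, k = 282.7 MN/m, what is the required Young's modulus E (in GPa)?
Model: a uniform prismatic bar under axial load, so k = (A·E) / L.
Solve for E: E = (k·L) / A.
Convert to SI units:
  k = 282.7 MN/m = 2.827 × 10⁸ N/m
Substitute:
  E = ((2.827 × 10⁸) × 2.44) / 0.0091
  E = 7.58 × 10¹⁰ Pa
Convert: E = 7.58 × 10¹⁰ Pa = 75.8 GPa
Final answer: E = 75.8 GPa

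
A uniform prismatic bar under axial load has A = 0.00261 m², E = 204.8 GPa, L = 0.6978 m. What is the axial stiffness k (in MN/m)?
Model: a uniform prismatic bar under axial load, so k = (A·E) / L.
Convert to SI units:
  E = 204.8 GPa = 2.048 × 10¹¹ Pa
Substitute:
  k = (0.00261 × (2.048 × 10¹¹)) / 0.6978
  k = 7.66 × 10⁸ N/m
Convert: k = 7.66 × 10⁸ N/m = 766 MN/m
Final answer: k = 766 MN/m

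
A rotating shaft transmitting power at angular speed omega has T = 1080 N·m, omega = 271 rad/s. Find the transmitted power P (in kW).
Model: a rotating shaft transmitting power at angular speed omega, so P = T·omega.
Substitute:
  P = 1080 × 271
  P = 292700 W
Convert: P = 292700 W = 292.7 kW
Final answer: P = 292.7 kW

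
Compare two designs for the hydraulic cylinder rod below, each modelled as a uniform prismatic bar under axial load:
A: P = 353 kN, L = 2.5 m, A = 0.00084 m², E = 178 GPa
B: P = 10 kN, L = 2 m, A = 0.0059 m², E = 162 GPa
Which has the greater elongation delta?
Model: a uniform prismatic bar under axial load, so delta = (P·L) / (A·E) (SI units).
  A: delta = (353000 × 2.5) / (0.00084 × (1.78 × 10¹¹)) = 0.005902 m = 5.902 mm
  B: delta = (10000 × 2) / (0.0059 × (1.62 × 10¹¹)) = 2.092 × 10⁻⁵ m = 0.02092 mm
5.902 mm > 0.02092 mm, so A is larger.
Final answer: A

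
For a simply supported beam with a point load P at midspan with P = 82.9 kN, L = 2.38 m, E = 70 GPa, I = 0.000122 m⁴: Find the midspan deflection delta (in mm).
Model: a simply supported beam with a point load P at midspan, so delta = (P·L^3) / (48·E·I).
Convert to SI units:
  P = 82.9 kN = 82900 N
  E = 70 GPa = 7 × 10¹⁰ Pa
Substitute:
  delta = (82900 × 2.38^3) / (48 × (7 × 10¹⁰) × 0.000122)
  delta = 0.002726 m
Convert: delta = 0.002726 m = 2.726 mm
Final answer: delta = 2.726 mm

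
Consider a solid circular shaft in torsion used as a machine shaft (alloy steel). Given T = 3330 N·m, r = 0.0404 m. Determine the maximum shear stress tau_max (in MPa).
Model: a solid circular shaft in torsion, so tau_max = (2·T) / (π·r^3).
Substitute:
  tau_max = (2 × 3330) / (π × 0.0404^3)
  tau_max = 3.215 × 10⁷ Pa
Convert: tau_max = 3.215 × 10⁷ Pa = 32.15 MPa
Final answer: tau_max = 32.15 MPa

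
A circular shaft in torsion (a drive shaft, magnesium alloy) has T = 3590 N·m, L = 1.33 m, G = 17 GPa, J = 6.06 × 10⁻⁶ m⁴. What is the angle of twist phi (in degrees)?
Model: a circular shaft in torsion, so phi = (T·L) / (G·J).
Convert to SI units:
  G = 17 GPa = 1.7 × 10¹⁰ Pa
Substitute:
  phi = (3590 × 1.33) / ((1.7 × 10¹⁰) × (6.06 × 10⁻⁶))
  phi = 0.04635 rad
Convert to degrees: phi = 0.04635 × 180/π = 2.656°
Final answer: phi = 2.656°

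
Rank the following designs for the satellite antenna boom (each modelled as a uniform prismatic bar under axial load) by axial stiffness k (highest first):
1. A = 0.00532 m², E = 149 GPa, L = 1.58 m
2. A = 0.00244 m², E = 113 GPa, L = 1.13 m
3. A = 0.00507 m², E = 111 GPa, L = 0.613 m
Model: a uniform prismatic bar under axial load, so k = (A·E) / L (SI units).
  Case 1: k = (0.00532 × (1.49 × 10¹¹)) / 1.58 = 5.017 × 10⁸ N/m = 501.7 MN/m
  Case 2: k = (0.00244 × (1.13 × 10¹¹)) / 1.13 = 2.44 × 10⁸ N/m = 244 MN/m
  Case 3: k = (0.00507 × (1.11 × 10¹¹)) / 0.613 = 9.181 × 10⁸ N/m = 918.1 MN/m
Ordering: 918.1 MN/m (case 3) > 501.7 MN/m (case 1) > 244 MN/m (case 2)
Final answer: 3, 1, 2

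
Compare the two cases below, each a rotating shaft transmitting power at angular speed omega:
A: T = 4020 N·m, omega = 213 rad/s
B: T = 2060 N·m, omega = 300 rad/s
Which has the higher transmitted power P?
Model: a rotating shaft transmitting power at angular speed omega, so P = T·omega (SI units).
  A: P = 4020 × 213 = 856300 W = 856.3 kW
  B: P = 2060 × 300 = 618000 W = 618 kW
856.3 kW > 618 kW, so A is larger.
Final answer: A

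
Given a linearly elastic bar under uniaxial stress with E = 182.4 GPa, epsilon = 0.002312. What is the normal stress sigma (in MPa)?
Model: a linearly elastic bar under uniaxial stress, so sigma = E·epsilon.
Convert to SI units:
  E = 182.4 GPa = 1.824 × 10¹¹ Pa
Substitute:
  sigma = (1.824 × 10¹¹) × 0.002312
  sigma = 4.217 × 10⁸ Pa
Convert: sigma = 4.217 × 10⁸ Pa = 421.7 MPa
Final answer: sigma = 421.7 MPa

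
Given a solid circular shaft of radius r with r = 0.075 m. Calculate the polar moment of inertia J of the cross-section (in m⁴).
Model: a solid circular shaft of radius r, so J = (π·r^4) / 2.
Substitute:
  J = (π × 0.075^4) / 2
  J = 4.97 × 10⁻⁵ m⁴
Final answer: J = 4.97 × 10⁻⁵ m⁴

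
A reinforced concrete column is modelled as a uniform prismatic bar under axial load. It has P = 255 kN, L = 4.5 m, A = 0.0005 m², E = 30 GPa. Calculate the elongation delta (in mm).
Model: a uniform prismatic bar under axial load, so delta = (P·L) / (A·E).
Convert to SI units:
  P = 255 kN = 255000 N
  E = 30 GPa = 3 × 10¹⁰ Pa
Substitute:
  delta = (255000 × 4.5) / (0.0005 × (3 × 10¹⁰))
  delta = 0.0765 m
Convert: delta = 0.0765 m = 76.5 mm
Final answer: delta = 76.5 mm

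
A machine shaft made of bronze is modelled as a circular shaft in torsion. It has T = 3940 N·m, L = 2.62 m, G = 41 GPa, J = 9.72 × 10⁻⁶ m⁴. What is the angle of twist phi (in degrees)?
Model: a circular shaft in torsion, so phi = (T·L) / (G·J).
Convert to SI units:
  G = 41 GPa = 4.1 × 10¹⁰ Pa
Substitute:
  phi = (3940 × 2.62) / ((4.1 × 10¹⁰) × (9.72 × 10⁻⁶))
  phi = 0.0259 rad
Convert to degrees: phi = 0.0259 × 180/π = 1.484°
Final answer: phi = 1.484°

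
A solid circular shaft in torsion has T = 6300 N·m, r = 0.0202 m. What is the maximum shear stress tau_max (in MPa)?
Model: a solid circular shaft in torsion, so tau_max = (2·T) / (π·r^3).
Substitute:
  tau_max = (2 × 6300) / (π × 0.0202^3)
  tau_max = 4.866 × 10⁸ Pa
Convert: tau_max = 4.866 × 10⁸ Pa = 486.6 MPa
Final answer: tau_max = 486.6 MPa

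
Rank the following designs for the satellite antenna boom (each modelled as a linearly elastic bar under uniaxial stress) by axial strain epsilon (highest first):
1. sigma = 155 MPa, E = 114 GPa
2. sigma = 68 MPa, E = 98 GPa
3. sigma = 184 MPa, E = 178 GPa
Model: a linearly elastic bar under uniaxial stress, so epsilon = sigma / E (SI units).
  Case 1: epsilon = (1.55 × 10⁸) / (1.14 × 10¹¹) = 0.00136
  Case 2: epsilon = (6.8 × 10⁷) / (9.8 × 10¹⁰) = 0.0006939
  Case 3: epsilon = (1.84 × 10⁸) / (1.78 × 10¹¹) = 0.001034
Ordering: 0.00136 (case 1) > 0.001034 (case 3) > 0.0006939 (case 2)
Final answer: 1, 3, 2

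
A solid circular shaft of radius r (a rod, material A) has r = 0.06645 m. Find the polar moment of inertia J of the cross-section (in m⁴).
Model: a solid circular shaft of radius r, so J = (π·r^4) / 2.
Substitute:
  J = (π × 0.06645^4) / 2
  J = 3.063 × 10⁻⁵ m⁴
Final answer: J = 3.063 × 10⁻⁵ m⁴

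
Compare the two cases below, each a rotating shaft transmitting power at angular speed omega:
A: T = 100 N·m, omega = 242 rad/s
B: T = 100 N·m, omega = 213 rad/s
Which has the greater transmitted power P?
Model: a rotating shaft transmitting power at angular speed omega, so P = T·omega (SI units).
  A: P = 100 × 242 = 24200 W = 24.2 kW
  B: P = 100 × 213 = 21300 W = 21.3 kW
24.2 kW > 21.3 kW, so A is larger.
Final answer: A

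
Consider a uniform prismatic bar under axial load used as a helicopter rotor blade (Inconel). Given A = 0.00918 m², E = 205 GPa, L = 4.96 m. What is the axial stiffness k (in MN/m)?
Model: a uniform prismatic bar under axial load, so k = (A·E) / L.
Convert to SI units:
  E = 205 GPa = 2.05 × 10¹¹ Pa
Substitute:
  k = (0.00918 × (2.05 × 10¹¹)) / 4.96
  k = 3.794 × 10⁸ N/m
Convert: k = 3.794 × 10⁸ N/m = 379.4 MN/m
Final answer: k = 379.4 MN/m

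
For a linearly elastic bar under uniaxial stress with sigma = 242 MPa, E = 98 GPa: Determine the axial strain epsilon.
Model: a linearly elastic bar under uniaxial stress, so epsilon = sigma / E.
Convert to SI units:
  sigma = 242 MPa = 2.42 × 10⁸ Pa
  E = 98 GPa = 9.8 × 10¹⁰ Pa
Substitute:
  epsilon = (2.42 × 10⁸) / (9.8 × 10¹⁰)
  epsilon = 0.002469
Final answer: epsilon = 0.002469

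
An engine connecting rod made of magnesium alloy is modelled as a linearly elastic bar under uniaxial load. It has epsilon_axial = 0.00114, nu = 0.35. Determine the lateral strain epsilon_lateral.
Model: a linearly elastic bar under uniaxial load, so epsilon_lateral = -nu·epsilon_axial.
Substitute:
  epsilon_lateral = -(0.35 × 0.00114)
  epsilon_lateral = -0.000399
Final answer: epsilon_lateral = -0.000399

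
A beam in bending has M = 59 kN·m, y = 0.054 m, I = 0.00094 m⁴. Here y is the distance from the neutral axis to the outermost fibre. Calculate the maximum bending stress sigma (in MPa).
Model: a beam in bending, so sigma = (M·y) / I.
Convert to SI units:
  M = 59 kN·m = 59000 N·m
Substitute:
  sigma = (59000 × 0.054) / 0.00094
  sigma = 3.389 × 10⁶ Pa
Convert: sigma = 3.389 × 10⁶ Pa = 3.389 MPa
Final answer: sigma = 3.389 MPa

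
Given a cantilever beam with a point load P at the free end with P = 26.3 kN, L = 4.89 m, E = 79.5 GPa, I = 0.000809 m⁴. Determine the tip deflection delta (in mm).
Model: a cantilever beam with a point load P at the free end, so delta = (P·L^3) / (3·E·I).
Convert to SI units:
  P = 26.3 kN = 26300 N
  E = 79.5 GPa = 7.95 × 10¹⁰ Pa
Substitute:
  delta = (26300 × 4.89^3) / (3 × (7.95 × 10¹⁰) × 0.000809)
  delta = 0.01594 m
Convert: delta = 0.01594 m = 15.94 mm
Final answer: delta = 15.94 mm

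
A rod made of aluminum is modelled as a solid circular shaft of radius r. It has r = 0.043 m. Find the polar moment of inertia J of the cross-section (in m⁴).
Model: a solid circular shaft of radius r, so J = (π·r^4) / 2.
Substitute:
  J = (π × 0.043^4) / 2
  J = 5.37 × 10⁻⁶ m⁴
Final answer: J = 5.37 × 10⁻⁶ m⁴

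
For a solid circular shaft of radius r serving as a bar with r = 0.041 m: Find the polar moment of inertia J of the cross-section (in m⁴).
Model: a solid circular shaft of radius r, so J = (π·r^4) / 2.
Substitute:
  J = (π × 0.041^4) / 2
  J = 4.439 × 10⁻⁶ m⁴
Final answer: J = 4.439 × 10⁻⁶ m⁴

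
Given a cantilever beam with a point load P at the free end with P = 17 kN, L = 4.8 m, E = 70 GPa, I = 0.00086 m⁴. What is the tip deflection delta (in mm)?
Model: a cantilever beam with a point load P at the free end, so delta = (P·L^3) / (3·E·I).
Convert to SI units:
  P = 17 kN = 17000 N
  E = 70 GPa = 7 × 10¹⁰ Pa
Substitute:
  delta = (17000 × 4.8^3) / (3 × (7 × 10¹⁰) × 0.00086)
  delta = 0.01041 m
Convert: delta = 0.01041 m = 10.41 mm
Final answer: delta = 10.41 mm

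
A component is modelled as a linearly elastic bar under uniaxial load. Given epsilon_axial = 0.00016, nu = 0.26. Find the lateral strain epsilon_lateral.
Model: a linearly elastic bar under uniaxial load, so epsilon_lateral = -nu·epsilon_axial.
Substitute:
  epsilon_lateral = -(0.26 × 0.00016)
  epsilon_lateral = -4.16 × 10⁻⁵
Final answer: epsilon_lateral = -4.16 × 10⁻⁵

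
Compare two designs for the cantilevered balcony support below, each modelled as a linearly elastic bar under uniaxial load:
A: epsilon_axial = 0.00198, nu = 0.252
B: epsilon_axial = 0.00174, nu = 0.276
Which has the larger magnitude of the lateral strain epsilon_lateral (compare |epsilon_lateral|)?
Model: a linearly elastic bar under uniaxial load, so epsilon_lateral = -nu·epsilon_axial (SI units).
  A: epsilon_lateral = -(0.252 × 0.00198) = -0.000499
  B: epsilon_lateral = -(0.276 × 0.00174) = -0.0004802
|epsilon_lateral|: A = 0.000499, B = 0.0004802, so A is larger in magnitude.
Final answer: A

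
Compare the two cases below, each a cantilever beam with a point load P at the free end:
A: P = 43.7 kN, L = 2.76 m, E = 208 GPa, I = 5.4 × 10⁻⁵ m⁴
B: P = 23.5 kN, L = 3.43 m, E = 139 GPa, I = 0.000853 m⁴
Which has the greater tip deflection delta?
Model: a cantilever beam with a point load P at the free end, so delta = (P·L^3) / (3·E·I) (SI units).
  A: delta = (43700 × 2.76^3) / (3 × (2.08 × 10¹¹) × (5.4 × 10⁻⁵)) = 0.02727 m = 27.27 mm
  B: delta = (23500 × 3.43^3) / (3 × (1.39 × 10¹¹) × 0.000853) = 0.002666 m = 2.666 mm
27.27 mm > 2.666 mm, so A is larger.
Final answer: A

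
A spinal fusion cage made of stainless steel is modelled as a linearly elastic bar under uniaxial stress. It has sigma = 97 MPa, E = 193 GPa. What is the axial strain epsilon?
Model: a linearly elastic bar under uniaxial stress, so epsilon = sigma / E.
Convert to SI units:
  sigma = 97 MPa = 9.7 × 10⁷ Pa
  E = 193 GPa = 1.93 × 10¹¹ Pa
Substitute:
  epsilon = (9.7 × 10⁷) / (1.93 × 10¹¹)
  epsilon = 0.0005026
Final answer: epsilon = 0.0005026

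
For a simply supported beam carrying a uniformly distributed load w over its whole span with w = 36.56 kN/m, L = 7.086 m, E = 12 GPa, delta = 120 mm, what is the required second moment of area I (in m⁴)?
Model: a simply supported beam carrying a uniformly distributed load w over its whole span, so delta = (5·w·L^4) / (384·E·I).
Solve for I: I = (5·w·L^4) / (384·delta·E).
Convert to SI units:
  w = 36.56 kN/m = 36560 N/m
  E = 12 GPa = 1.2 × 10¹⁰ Pa
  delta = 120 mm = 0.12 m
Substitute:
  I = (5 × 36560 × 7.086^4) / (384 × 0.12 × (1.2 × 10¹⁰))
  I = 0.0008335 m⁴
Final answer: I = 0.0008335 m⁴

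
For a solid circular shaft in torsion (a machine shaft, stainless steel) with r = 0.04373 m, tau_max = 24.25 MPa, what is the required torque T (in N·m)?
Model: a solid circular shaft in torsion, so tau_max = (2·T) / (π·r^3).
Solve for T: T = (π·tau_max·r^3) / 2.
Convert to SI units:
  tau_max = 24.25 MPa = 2.425 × 10⁷ Pa
Substitute:
  T = (π × (2.425 × 10⁷) × 0.04373^3) / 2
  T = 3185 N·m
Final answer: T = 3185 N·m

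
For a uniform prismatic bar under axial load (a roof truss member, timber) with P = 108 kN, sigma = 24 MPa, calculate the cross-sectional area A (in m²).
Model: a uniform prismatic bar under axial load, so sigma = P / A.
Solve for A: A = P / sigma.
Convert to SI units:
  P = 108 kN = 108000 N
  sigma = 24 MPa = 2.4 × 10⁷ Pa
Substitute:
  A = 108000 / (2.4 × 10⁷)
  A = 0.0045 m²
Final answer: A = 0.0045 m²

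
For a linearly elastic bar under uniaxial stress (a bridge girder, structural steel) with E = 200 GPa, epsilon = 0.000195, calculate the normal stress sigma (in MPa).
Model: a linearly elastic bar under uniaxial stress, so epsilon = sigma / E.
Solve for sigma: sigma = epsilon·E.
Convert to SI units:
  E = 200 GPa = 2 × 10¹¹ Pa
Substitute:
  sigma = 0.000195 × (2 × 10¹¹)
  sigma = 3.9 × 10⁷ Pa
Convert: sigma = 3.9 × 10⁷ Pa = 39 MPa
Final answer: sigma = 39 MPa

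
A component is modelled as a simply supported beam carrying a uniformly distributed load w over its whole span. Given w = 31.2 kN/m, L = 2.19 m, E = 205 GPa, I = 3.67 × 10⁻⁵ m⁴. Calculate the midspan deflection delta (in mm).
Model: a simply supported beam carrying a uniformly distributed load w over its whole span, so delta = (5·w·L^4) / (384·E·I).
Convert to SI units:
  w = 31.2 kN/m = 31200 N/m
  E = 205 GPa = 2.05 × 10¹¹ Pa
Substitute:
  delta = (5 × 31200 × 2.19^4) / (384 × (2.05 × 10¹¹) × (3.67 × 10⁻⁵))
  delta = 0.001242 m
Convert: delta = 0.001242 m = 1.242 mm
Final answer: delta = 1.242 mm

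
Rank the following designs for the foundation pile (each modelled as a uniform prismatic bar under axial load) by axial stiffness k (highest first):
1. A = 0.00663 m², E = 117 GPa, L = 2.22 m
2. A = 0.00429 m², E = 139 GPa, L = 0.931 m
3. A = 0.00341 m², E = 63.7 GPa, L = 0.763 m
Model: a uniform prismatic bar under axial load, so k = (A·E) / L (SI units).
  Case 1: k = (0.00663 × (1.17 × 10¹¹)) / 2.22 = 3.494 × 10⁸ N/m = 349.4 MN/m
  Case 2: k = (0.00429 × (1.39 × 10¹¹)) / 0.931 = 6.405 × 10⁸ N/m = 640.5 MN/m
  Case 3: k = (0.00341 × (6.37 × 10¹⁰)) / 0.763 = 2.847 × 10⁸ N/m = 284.7 MN/m
Ordering: 640.5 MN/m (case 2) > 349.4 MN/m (case 1) > 284.7 MN/m (case 3)
Final answer: 2, 1, 3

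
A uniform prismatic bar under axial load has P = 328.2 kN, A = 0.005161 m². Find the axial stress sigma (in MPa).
Model: a uniform prismatic bar under axial load, so sigma = P / A.
Convert to SI units:
  P = 328.2 kN = 328200 N
Substitute:
  sigma = 328200 / 0.005161
  sigma = 6.359 × 10⁷ Pa
Convert: sigma = 6.359 × 10⁷ Pa = 63.59 MPa
Final answer: sigma = 63.59 MPa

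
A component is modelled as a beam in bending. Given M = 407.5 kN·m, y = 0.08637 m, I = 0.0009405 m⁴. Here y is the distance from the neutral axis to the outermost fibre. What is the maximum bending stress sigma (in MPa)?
Model: a beam in bending, so sigma = (M·y) / I.
Convert to SI units:
  M = 407.5 kN·m = 407500 N·m
Substitute:
  sigma = (407500 × 0.08637) / 0.0009405
  sigma = 3.742 × 10⁷ Pa
Convert: sigma = 3.742 × 10⁷ Pa = 37.42 MPa
Final answer: sigma = 37.42 MPa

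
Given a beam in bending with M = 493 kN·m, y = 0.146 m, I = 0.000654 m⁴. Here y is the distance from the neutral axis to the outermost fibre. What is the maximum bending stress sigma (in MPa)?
Model: a beam in bending, so sigma = (M·y) / I.
Convert to SI units:
  M = 493 kN·m = 493000 N·m
Substitute:
  sigma = (493000 × 0.146) / 0.000654
  sigma = 1.101 × 10⁸ Pa
Convert: sigma = 1.101 × 10⁸ Pa = 110.1 MPa
Final answer: sigma = 110.1 MPa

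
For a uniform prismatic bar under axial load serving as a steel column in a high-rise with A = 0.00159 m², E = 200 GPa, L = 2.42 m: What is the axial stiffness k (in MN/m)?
Model: a uniform prismatic bar under axial load, so k = (A·E) / L.
Convert to SI units:
  E = 200 GPa = 2 × 10¹¹ Pa
Substitute:
  k = (0.00159 × (2 × 10¹¹)) / 2.42
  k = 1.314 × 10⁸ N/m
Convert: k = 1.314 × 10⁸ N/m = 131.4 MN/m
Final answer: k = 131.4 MN/m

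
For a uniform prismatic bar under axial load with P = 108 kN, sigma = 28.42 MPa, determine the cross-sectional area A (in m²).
Model: a uniform prismatic bar under axial load, so sigma = P / A.
Solve for A: A = P / sigma.
Convert to SI units:
  P = 108 kN = 108000 N
  sigma = 28.42 MPa = 2.842 × 10⁷ Pa
Substitute:
  A = 108000 / (2.842 × 10⁷)
  A = 0.0038 m²
Final answer: A = 0.0038 m²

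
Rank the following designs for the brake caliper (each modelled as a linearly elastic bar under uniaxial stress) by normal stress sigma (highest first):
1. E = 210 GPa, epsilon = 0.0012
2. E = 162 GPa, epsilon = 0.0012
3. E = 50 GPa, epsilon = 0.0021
Model: a linearly elastic bar under uniaxial stress, so sigma = E·epsilon (SI units).
  Case 1: sigma = (2.1 × 10¹¹) × 0.0012 = 2.52 × 10⁸ Pa = 252 MPa
  Case 2: sigma = (1.62 × 10¹¹) × 0.0012 = 1.944 × 10⁸ Pa = 194.4 MPa
  Case 3: sigma = (5 × 10¹⁰) × 0.0021 = 1.05 × 10⁸ Pa = 105 MPa
Ordering: 252 MPa (case 1) > 194.4 MPa (case 2) > 105 MPa (case 3)
Final answer: 1, 2, 3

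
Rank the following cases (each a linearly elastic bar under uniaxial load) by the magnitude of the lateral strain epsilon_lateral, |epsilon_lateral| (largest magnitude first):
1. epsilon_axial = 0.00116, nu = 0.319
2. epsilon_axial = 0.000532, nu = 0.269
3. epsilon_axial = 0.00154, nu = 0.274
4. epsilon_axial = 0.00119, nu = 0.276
Model: a linearly elastic bar under uniaxial load, so epsilon_lateral = -nu·epsilon_axial (SI units).
  Case 1: epsilon_lateral = -(0.319 × 0.00116) = -0.00037
  Case 2: epsilon_lateral = -(0.269 × 0.000532) = -0.0001431
  Case 3: epsilon_lateral = -(0.274 × 0.00154) = -0.000422
  Case 4: epsilon_lateral = -(0.276 × 0.00119) = -0.0003284
Ordering by |epsilon_lateral|: 0.000422 (case 3) > 0.00037 (case 1) > 0.0003284 (case 4) > 0.0001431 (case 2)
Final answer: 3, 1, 4, 2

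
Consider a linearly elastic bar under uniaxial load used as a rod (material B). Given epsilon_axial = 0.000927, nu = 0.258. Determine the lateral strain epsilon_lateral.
Model: a linearly elastic bar under uniaxial load, so epsilon_lateral = -nu·epsilon_axial.
Substitute:
  epsilon_lateral = -(0.258 × 0.000927)
  epsilon_lateral = -0.0002392
Final answer: epsilon_lateral = -0.0002392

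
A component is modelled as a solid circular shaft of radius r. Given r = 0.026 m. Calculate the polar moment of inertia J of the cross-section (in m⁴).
Model: a solid circular shaft of radius r, so J = (π·r^4) / 2.
Substitute:
  J = (π × 0.026^4) / 2
  J = 7.178 × 10⁻⁷ m⁴
Final answer: J = 7.178 × 10⁻⁷ m⁴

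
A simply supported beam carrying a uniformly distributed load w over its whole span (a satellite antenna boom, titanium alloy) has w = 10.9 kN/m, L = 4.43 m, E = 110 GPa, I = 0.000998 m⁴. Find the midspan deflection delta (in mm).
Model: a simply supported beam carrying a uniformly distributed load w over its whole span, so delta = (5·w·L^4) / (384·E·I).
Convert to SI units:
  w = 10.9 kN/m = 10900 N/m
  E = 110 GPa = 1.1 × 10¹¹ Pa
Substitute:
  delta = (5 × 10900 × 4.43^4) / (384 × (1.1 × 10¹¹) × 0.000998)
  delta = 0.0004979 m
Convert: delta = 0.0004979 m = 0.4979 mm
Final answer: delta = 0.4979 mm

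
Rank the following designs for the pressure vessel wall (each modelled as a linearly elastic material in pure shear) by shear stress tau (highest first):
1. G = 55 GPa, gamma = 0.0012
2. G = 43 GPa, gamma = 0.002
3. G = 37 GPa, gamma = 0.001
Model: a linearly elastic material in pure shear, so tau = G·gamma (SI units).
  Case 1: tau = (5.5 × 10¹⁰) × 0.0012 = 6.6 × 10⁷ Pa = 66 MPa
  Case 2: tau = (4.3 × 10¹⁰) × 0.002 = 8.6 × 10⁷ Pa = 86 MPa
  Case 3: tau = (3.7 × 10¹⁰) × 0.001 = 3.7 × 10⁷ Pa = 37 MPa
Ordering: 86 MPa (case 2) > 66 MPa (case 1) > 37 MPa (case 3)
Final answer: 2, 1, 3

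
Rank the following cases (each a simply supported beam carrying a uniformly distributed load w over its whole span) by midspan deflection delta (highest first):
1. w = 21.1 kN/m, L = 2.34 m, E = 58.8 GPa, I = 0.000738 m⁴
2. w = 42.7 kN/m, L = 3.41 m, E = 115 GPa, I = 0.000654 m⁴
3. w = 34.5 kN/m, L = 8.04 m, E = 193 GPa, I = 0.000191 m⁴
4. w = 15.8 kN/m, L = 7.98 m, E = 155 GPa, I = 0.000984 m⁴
Model: a simply supported beam carrying a uniformly distributed load w over its whole span, so delta = (5·w·L^4) / (384·E·I) (SI units).
  Case 1: delta = (5 × 21100 × 2.34^4) / (384 × (5.88 × 10¹⁰) × 0.000738) = 0.0001898 m = 0.1898 mm
  Case 2: delta = (5 × 42700 × 3.41^4) / (384 × (1.15 × 10¹¹) × 0.000654) = 0.0009996 m = 0.9996 mm
  Case 3: delta = (5 × 34500 × 8.04^4) / (384 × (1.93 × 10¹¹) × 0.000191) = 0.05092 m = 50.92 mm
  Case 4: delta = (5 × 15800 × 7.98^4) / (384 × (1.55 × 10¹¹) × 0.000984) = 0.00547 m = 5.47 mm
Ordering: 50.92 mm (case 3) > 5.47 mm (case 4) > 0.9996 mm (case 2) > 0.1898 mm (case 1)
Final answer: 3, 4, 2, 1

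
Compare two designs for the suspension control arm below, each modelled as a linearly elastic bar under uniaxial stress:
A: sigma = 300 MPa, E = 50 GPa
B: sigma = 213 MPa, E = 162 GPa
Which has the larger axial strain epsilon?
Model: a linearly elastic bar under uniaxial stress, so epsilon = sigma / E (SI units).
  A: epsilon = (3 × 10⁸) / (5 × 10¹⁰) = 0.006
  B: epsilon = (2.13 × 10⁸) / (1.62 × 10¹¹) = 0.001315
0.006 > 0.001315, so A is larger.
Final answer: A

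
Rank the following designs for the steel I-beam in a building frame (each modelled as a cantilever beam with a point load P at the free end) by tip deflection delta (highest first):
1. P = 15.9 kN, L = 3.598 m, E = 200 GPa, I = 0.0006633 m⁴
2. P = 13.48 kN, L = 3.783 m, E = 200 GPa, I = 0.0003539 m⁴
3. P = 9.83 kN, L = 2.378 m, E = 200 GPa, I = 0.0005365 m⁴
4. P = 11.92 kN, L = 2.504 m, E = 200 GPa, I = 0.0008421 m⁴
Model: a cantilever beam with a point load P at the free end, so delta = (P·L^3) / (3·E·I) (SI units).
  Case 1: delta = (15900 × 3.598^3) / (3 × (2 × 10¹¹) × 0.0006633) = 0.001861 m = 1.861 mm
  Case 2: delta = (13480 × 3.783^3) / (3 × (2 × 10¹¹) × 0.0003539) = 0.003437 m = 3.437 mm
  Case 3: delta = (9830 × 2.378^3) / (3 × (2 × 10¹¹) × 0.0005365) = 0.0004106 m = 0.4106 mm
  Case 4: delta = (11920 × 2.504^3) / (3 × (2 × 10¹¹) × 0.0008421) = 0.0003704 m = 0.3704 mm
Ordering: 3.437 mm (case 2) > 1.861 mm (case 1) > 0.4106 mm (case 3) > 0.3704 mm (case 4)
Final answer: 2, 1, 3, 4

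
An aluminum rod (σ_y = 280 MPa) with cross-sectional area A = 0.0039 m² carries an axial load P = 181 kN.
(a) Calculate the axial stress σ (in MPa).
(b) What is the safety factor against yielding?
(a) Axial stress σ = P/A. Convert P = 181 kN = 181000 N.
  σ = 181000 / 0.0039 = 4.641 × 10⁷ Pa = 46.41 MPa
(b) Safety factor SF = σ_y/σ = 280 / 46.41 = 6.033
Final answer: (a) σ = 46.41 MPa, (b) SF = 6.033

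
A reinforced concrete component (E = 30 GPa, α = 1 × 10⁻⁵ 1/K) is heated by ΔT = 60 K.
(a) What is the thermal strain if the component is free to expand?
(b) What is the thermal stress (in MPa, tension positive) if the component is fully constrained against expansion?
(a) Free thermal strain ε_th = α·ΔT = (1 × 10⁻⁵) × 60 = 0.0006
(b) Fully constrained, the expansion is suppressed, so σ = -E·α·ΔT. Convert E = 30 GPa = 3 × 10¹⁰ Pa.
  σ = -(3 × 10¹⁰) × (1 × 10⁻⁵) × 60 = -1.8 × 10⁷ Pa = -18 MPa (compressive)
Final answer: (a) ε_th = 0.0006, (b) σ = -18 MPa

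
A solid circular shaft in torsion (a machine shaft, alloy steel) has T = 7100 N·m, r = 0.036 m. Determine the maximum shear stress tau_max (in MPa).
Model: a solid circular shaft in torsion, so tau_max = (2·T) / (π·r^3).
Substitute:
  tau_max = (2 × 7100) / (π × 0.036^3)
  tau_max = 9.688 × 10⁷ Pa
Convert: tau_max = 9.688 × 10⁷ Pa = 96.88 MPa
Final answer: tau_max = 96.88 MPa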